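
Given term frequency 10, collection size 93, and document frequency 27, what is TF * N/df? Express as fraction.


TF * (N/df)
= 10 * (93/27)
= 10 * 31/9
= 310/9

310/9


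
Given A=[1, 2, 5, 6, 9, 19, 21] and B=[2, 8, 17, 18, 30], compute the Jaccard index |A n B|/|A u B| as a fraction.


A intersect B = [2]
|A intersect B| = 1
A union B = [1, 2, 5, 6, 8, 9, 17, 18, 19, 21, 30]
|A union B| = 11
Jaccard = 1/11 = 1/11

1/11


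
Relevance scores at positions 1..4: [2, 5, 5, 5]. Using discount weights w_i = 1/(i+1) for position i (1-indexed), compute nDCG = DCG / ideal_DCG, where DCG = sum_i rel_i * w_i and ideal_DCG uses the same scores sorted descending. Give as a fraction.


Position discount weights w_i = 1/(i+1) for i=1..4:
Weights = [1/2, 1/3, 1/4, 1/5]
Actual relevance: [2, 5, 5, 5]
DCG = 2/2 + 5/3 + 5/4 + 5/5 = 59/12
Ideal relevance (sorted desc): [5, 5, 5, 2]
Ideal DCG = 5/2 + 5/3 + 5/4 + 2/5 = 349/60
nDCG = DCG / ideal_DCG = 59/12 / 349/60 = 295/349

295/349


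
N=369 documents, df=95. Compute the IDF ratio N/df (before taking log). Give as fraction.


IDF ratio = N / df
= 369 / 95
= 369/95

369/95


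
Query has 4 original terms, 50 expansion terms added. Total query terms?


Original terms: 4
Expansion terms: 50
Total = 4 + 50 = 54

54


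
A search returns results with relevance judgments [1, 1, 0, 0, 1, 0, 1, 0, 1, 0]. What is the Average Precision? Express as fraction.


Computing P@k for each relevant position:
Position 1: relevant, P@1 = 1/1 = 1
Position 2: relevant, P@2 = 2/2 = 1
Position 3: not relevant
Position 4: not relevant
Position 5: relevant, P@5 = 3/5 = 3/5
Position 6: not relevant
Position 7: relevant, P@7 = 4/7 = 4/7
Position 8: not relevant
Position 9: relevant, P@9 = 5/9 = 5/9
Position 10: not relevant
Sum of P@k = 1 + 1 + 3/5 + 4/7 + 5/9 = 1174/315
AP = 1174/315 / 5 = 1174/1575

1174/1575


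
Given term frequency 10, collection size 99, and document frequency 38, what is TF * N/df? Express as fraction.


TF * (N/df)
= 10 * (99/38)
= 10 * 99/38
= 495/19

495/19


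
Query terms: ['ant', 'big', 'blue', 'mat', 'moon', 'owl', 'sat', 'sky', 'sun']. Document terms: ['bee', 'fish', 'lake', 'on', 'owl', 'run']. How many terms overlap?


Query terms: ['ant', 'big', 'blue', 'mat', 'moon', 'owl', 'sat', 'sky', 'sun']
Document terms: ['bee', 'fish', 'lake', 'on', 'owl', 'run']
Common terms: ['owl']
Overlap count = 1

1


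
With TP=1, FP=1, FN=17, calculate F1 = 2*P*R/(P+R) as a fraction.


F1 = 2 * P * R / (P + R)
P = TP/(TP+FP) = 1/2 = 1/2
R = TP/(TP+FN) = 1/18 = 1/18
2 * P * R = 2 * 1/2 * 1/18 = 1/18
P + R = 1/2 + 1/18 = 5/9
F1 = 1/18 / 5/9 = 1/10

1/10


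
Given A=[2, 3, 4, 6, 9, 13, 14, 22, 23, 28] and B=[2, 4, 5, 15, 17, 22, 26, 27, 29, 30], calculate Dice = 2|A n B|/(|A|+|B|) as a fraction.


A intersect B = [2, 4, 22]
|A intersect B| = 3
|A| = 10, |B| = 10
Dice = 2*3 / (10+10)
= 6 / 20 = 3/10

3/10


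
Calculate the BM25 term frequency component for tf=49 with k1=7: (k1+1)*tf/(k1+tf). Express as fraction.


BM25 TF component = (k1+1)*tf / (k1+tf)
k1 = 7, tf = 49
Numerator = (7+1)*49 = 392
Denominator = 7 + 49 = 56
= 392/56 = 7

7


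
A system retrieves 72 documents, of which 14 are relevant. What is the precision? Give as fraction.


Precision = relevant_retrieved / total_retrieved
= 14 / 72
= 14 / (14 + 58)
= 7/36

7/36


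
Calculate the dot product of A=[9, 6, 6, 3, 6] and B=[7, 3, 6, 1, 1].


Dot product = sum of element-wise products
A[0]*B[0] = 9*7 = 63
A[1]*B[1] = 6*3 = 18
A[2]*B[2] = 6*6 = 36
A[3]*B[3] = 3*1 = 3
A[4]*B[4] = 6*1 = 6
Sum = 63 + 18 + 36 + 3 + 6 = 126

126


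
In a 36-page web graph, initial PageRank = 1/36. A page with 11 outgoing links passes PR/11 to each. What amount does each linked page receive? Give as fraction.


Initial PR = 1/36 = 1/36
Outlinks = 11
Contribution per link = PR / outlinks
= 1/36 / 11
= 1/396

1/396


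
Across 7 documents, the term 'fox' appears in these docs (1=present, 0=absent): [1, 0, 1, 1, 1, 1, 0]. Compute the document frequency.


Checking each document for 'fox':
Doc 1: present
Doc 2: absent
Doc 3: present
Doc 4: present
Doc 5: present
Doc 6: present
Doc 7: absent
df = sum of presences = 1 + 0 + 1 + 1 + 1 + 1 + 0 = 5

5


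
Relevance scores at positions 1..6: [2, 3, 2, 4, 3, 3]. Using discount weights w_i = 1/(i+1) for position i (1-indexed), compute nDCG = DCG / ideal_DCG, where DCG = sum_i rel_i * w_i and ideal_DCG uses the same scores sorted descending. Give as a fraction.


Position discount weights w_i = 1/(i+1) for i=1..6:
Weights = [1/2, 1/3, 1/4, 1/5, 1/6, 1/7]
Actual relevance: [2, 3, 2, 4, 3, 3]
DCG = 2/2 + 3/3 + 2/4 + 4/5 + 3/6 + 3/7 = 148/35
Ideal relevance (sorted desc): [4, 3, 3, 3, 2, 2]
Ideal DCG = 4/2 + 3/3 + 3/4 + 3/5 + 2/6 + 2/7 = 2087/420
nDCG = DCG / ideal_DCG = 148/35 / 2087/420 = 1776/2087

1776/2087


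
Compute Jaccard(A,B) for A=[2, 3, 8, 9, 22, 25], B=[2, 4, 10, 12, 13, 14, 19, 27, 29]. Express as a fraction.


A intersect B = [2]
|A intersect B| = 1
A union B = [2, 3, 4, 8, 9, 10, 12, 13, 14, 19, 22, 25, 27, 29]
|A union B| = 14
Jaccard = 1/14 = 1/14

1/14


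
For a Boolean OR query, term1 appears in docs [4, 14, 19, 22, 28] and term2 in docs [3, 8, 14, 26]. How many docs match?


Boolean OR: find union of posting lists
term1 docs: [4, 14, 19, 22, 28]
term2 docs: [3, 8, 14, 26]
Union: [3, 4, 8, 14, 19, 22, 26, 28]
|union| = 8

8


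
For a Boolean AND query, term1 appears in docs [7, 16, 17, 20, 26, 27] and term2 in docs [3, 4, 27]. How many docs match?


Boolean AND: find intersection of posting lists
term1 docs: [7, 16, 17, 20, 26, 27]
term2 docs: [3, 4, 27]
Intersection: [27]
|intersection| = 1

1


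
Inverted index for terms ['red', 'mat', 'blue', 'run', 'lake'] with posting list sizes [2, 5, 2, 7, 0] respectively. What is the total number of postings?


Summing posting list sizes:
'red': 2 postings
'mat': 5 postings
'blue': 2 postings
'run': 7 postings
'lake': 0 postings
Total = 2 + 5 + 2 + 7 + 0 = 16

16


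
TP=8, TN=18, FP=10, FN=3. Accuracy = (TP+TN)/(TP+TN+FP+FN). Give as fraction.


Accuracy = (TP + TN) / (TP + TN + FP + FN)
TP + TN = 8 + 18 = 26
Total = 8 + 18 + 10 + 3 = 39
Accuracy = 26 / 39 = 2/3

2/3


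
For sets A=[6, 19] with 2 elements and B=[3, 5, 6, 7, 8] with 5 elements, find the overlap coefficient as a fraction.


A intersect B = [6]
|A intersect B| = 1
min(|A|, |B|) = min(2, 5) = 2
Overlap = 1 / 2 = 1/2

1/2


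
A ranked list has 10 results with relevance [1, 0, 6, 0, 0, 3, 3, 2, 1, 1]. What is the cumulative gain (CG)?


Cumulative Gain = sum of relevance scores
Position 1: rel=1, running sum=1
Position 2: rel=0, running sum=1
Position 3: rel=6, running sum=7
Position 4: rel=0, running sum=7
Position 5: rel=0, running sum=7
Position 6: rel=3, running sum=10
Position 7: rel=3, running sum=13
Position 8: rel=2, running sum=15
Position 9: rel=1, running sum=16
Position 10: rel=1, running sum=17
CG = 17

17


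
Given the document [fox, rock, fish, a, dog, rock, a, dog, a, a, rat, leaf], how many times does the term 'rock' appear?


Document has 12 words
Scanning for 'rock':
Found at positions: [1, 5]
Count = 2

2


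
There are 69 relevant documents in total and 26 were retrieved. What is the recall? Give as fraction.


Recall = retrieved_relevant / total_relevant
= 26 / 69
= 26 / (26 + 43)
= 26/69

26/69


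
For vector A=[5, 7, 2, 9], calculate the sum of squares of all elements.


|A|^2 = sum of squared components
A[0]^2 = 5^2 = 25
A[1]^2 = 7^2 = 49
A[2]^2 = 2^2 = 4
A[3]^2 = 9^2 = 81
Sum = 25 + 49 + 4 + 81 = 159

159


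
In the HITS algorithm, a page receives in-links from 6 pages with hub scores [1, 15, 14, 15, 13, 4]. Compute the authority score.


Authority = sum of hub scores of in-linkers
In-link 1: hub score = 1
In-link 2: hub score = 15
In-link 3: hub score = 14
In-link 4: hub score = 15
In-link 5: hub score = 13
In-link 6: hub score = 4
Authority = 1 + 15 + 14 + 15 + 13 + 4 = 62

62


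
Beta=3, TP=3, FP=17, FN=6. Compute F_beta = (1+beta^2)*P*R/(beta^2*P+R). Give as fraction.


P = TP/(TP+FP) = 3/20 = 3/20
R = TP/(TP+FN) = 3/9 = 1/3
beta^2 = 3^2 = 9
(1 + beta^2) = 10
Numerator = (1+beta^2)*P*R = 1/2
Denominator = beta^2*P + R = 27/20 + 1/3 = 101/60
F_beta = 30/101

30/101


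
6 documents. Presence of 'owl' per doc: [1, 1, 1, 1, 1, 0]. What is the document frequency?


Checking each document for 'owl':
Doc 1: present
Doc 2: present
Doc 3: present
Doc 4: present
Doc 5: present
Doc 6: absent
df = sum of presences = 1 + 1 + 1 + 1 + 1 + 0 = 5

5


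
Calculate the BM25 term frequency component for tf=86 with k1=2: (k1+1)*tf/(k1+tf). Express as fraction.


BM25 TF component = (k1+1)*tf / (k1+tf)
k1 = 2, tf = 86
Numerator = (2+1)*86 = 258
Denominator = 2 + 86 = 88
= 258/88 = 129/44

129/44


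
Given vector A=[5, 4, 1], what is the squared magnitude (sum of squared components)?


|A|^2 = sum of squared components
A[0]^2 = 5^2 = 25
A[1]^2 = 4^2 = 16
A[2]^2 = 1^2 = 1
Sum = 25 + 16 + 1 = 42

42


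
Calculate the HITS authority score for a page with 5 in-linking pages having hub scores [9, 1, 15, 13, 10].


Authority = sum of hub scores of in-linkers
In-link 1: hub score = 9
In-link 2: hub score = 1
In-link 3: hub score = 15
In-link 4: hub score = 13
In-link 5: hub score = 10
Authority = 9 + 1 + 15 + 13 + 10 = 48

48


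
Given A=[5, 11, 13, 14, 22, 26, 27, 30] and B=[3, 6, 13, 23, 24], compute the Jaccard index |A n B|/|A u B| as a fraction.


A intersect B = [13]
|A intersect B| = 1
A union B = [3, 5, 6, 11, 13, 14, 22, 23, 24, 26, 27, 30]
|A union B| = 12
Jaccard = 1/12 = 1/12

1/12


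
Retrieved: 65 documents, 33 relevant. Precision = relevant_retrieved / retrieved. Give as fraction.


Precision = relevant_retrieved / total_retrieved
= 33 / 65
= 33 / (33 + 32)
= 33/65

33/65


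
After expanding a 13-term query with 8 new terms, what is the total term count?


Original terms: 13
Expansion terms: 8
Total = 13 + 8 = 21

21


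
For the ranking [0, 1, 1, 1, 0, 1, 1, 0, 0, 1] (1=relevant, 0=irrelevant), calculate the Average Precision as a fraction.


Computing P@k for each relevant position:
Position 1: not relevant
Position 2: relevant, P@2 = 1/2 = 1/2
Position 3: relevant, P@3 = 2/3 = 2/3
Position 4: relevant, P@4 = 3/4 = 3/4
Position 5: not relevant
Position 6: relevant, P@6 = 4/6 = 2/3
Position 7: relevant, P@7 = 5/7 = 5/7
Position 8: not relevant
Position 9: not relevant
Position 10: relevant, P@10 = 6/10 = 3/5
Sum of P@k = 1/2 + 2/3 + 3/4 + 2/3 + 5/7 + 3/5 = 1637/420
AP = 1637/420 / 6 = 1637/2520

1637/2520


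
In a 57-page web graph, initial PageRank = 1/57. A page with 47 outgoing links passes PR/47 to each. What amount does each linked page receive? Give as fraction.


Initial PR = 1/57 = 1/57
Outlinks = 47
Contribution per link = PR / outlinks
= 1/57 / 47
= 1/2679

1/2679


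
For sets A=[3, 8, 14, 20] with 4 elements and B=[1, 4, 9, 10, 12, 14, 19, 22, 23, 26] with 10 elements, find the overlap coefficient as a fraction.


A intersect B = [14]
|A intersect B| = 1
min(|A|, |B|) = min(4, 10) = 4
Overlap = 1 / 4 = 1/4

1/4


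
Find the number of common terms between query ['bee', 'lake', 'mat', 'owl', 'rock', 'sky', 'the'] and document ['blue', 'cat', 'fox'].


Query terms: ['bee', 'lake', 'mat', 'owl', 'rock', 'sky', 'the']
Document terms: ['blue', 'cat', 'fox']
Common terms: []
Overlap count = 0

0


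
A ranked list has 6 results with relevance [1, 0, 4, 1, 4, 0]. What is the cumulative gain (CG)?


Cumulative Gain = sum of relevance scores
Position 1: rel=1, running sum=1
Position 2: rel=0, running sum=1
Position 3: rel=4, running sum=5
Position 4: rel=1, running sum=6
Position 5: rel=4, running sum=10
Position 6: rel=0, running sum=10
CG = 10

10


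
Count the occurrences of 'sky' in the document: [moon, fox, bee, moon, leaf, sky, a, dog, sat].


Document has 9 words
Scanning for 'sky':
Found at positions: [5]
Count = 1

1


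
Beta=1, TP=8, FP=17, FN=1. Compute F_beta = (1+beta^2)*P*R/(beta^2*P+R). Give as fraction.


P = TP/(TP+FP) = 8/25 = 8/25
R = TP/(TP+FN) = 8/9 = 8/9
beta^2 = 1^2 = 1
(1 + beta^2) = 2
Numerator = (1+beta^2)*P*R = 128/225
Denominator = beta^2*P + R = 8/25 + 8/9 = 272/225
F_beta = 8/17

8/17


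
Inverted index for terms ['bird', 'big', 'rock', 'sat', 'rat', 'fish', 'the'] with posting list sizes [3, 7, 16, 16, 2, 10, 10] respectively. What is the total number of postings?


Summing posting list sizes:
'bird': 3 postings
'big': 7 postings
'rock': 16 postings
'sat': 16 postings
'rat': 2 postings
'fish': 10 postings
'the': 10 postings
Total = 3 + 7 + 16 + 16 + 2 + 10 + 10 = 64

64


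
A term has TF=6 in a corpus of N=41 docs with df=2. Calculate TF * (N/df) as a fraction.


TF * (N/df)
= 6 * (41/2)
= 6 * 41/2
= 123

123


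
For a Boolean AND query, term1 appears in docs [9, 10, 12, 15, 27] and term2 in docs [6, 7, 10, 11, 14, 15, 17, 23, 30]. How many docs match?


Boolean AND: find intersection of posting lists
term1 docs: [9, 10, 12, 15, 27]
term2 docs: [6, 7, 10, 11, 14, 15, 17, 23, 30]
Intersection: [10, 15]
|intersection| = 2

2


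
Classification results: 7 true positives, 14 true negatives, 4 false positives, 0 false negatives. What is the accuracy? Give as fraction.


Accuracy = (TP + TN) / (TP + TN + FP + FN)
TP + TN = 7 + 14 = 21
Total = 7 + 14 + 4 + 0 = 25
Accuracy = 21 / 25 = 21/25

21/25


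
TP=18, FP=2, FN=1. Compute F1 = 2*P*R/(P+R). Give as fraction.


F1 = 2 * P * R / (P + R)
P = TP/(TP+FP) = 18/20 = 9/10
R = TP/(TP+FN) = 18/19 = 18/19
2 * P * R = 2 * 9/10 * 18/19 = 162/95
P + R = 9/10 + 18/19 = 351/190
F1 = 162/95 / 351/190 = 12/13

12/13


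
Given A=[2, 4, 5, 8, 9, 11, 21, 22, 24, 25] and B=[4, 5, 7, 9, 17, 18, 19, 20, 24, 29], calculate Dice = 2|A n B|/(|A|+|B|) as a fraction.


A intersect B = [4, 5, 9, 24]
|A intersect B| = 4
|A| = 10, |B| = 10
Dice = 2*4 / (10+10)
= 8 / 20 = 2/5

2/5


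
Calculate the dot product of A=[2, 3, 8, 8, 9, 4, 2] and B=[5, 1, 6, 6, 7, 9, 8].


Dot product = sum of element-wise products
A[0]*B[0] = 2*5 = 10
A[1]*B[1] = 3*1 = 3
A[2]*B[2] = 8*6 = 48
A[3]*B[3] = 8*6 = 48
A[4]*B[4] = 9*7 = 63
A[5]*B[5] = 4*9 = 36
A[6]*B[6] = 2*8 = 16
Sum = 10 + 3 + 48 + 48 + 63 + 36 + 16 = 224

224


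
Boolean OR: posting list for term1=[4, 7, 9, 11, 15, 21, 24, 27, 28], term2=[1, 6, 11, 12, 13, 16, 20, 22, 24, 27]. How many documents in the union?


Boolean OR: find union of posting lists
term1 docs: [4, 7, 9, 11, 15, 21, 24, 27, 28]
term2 docs: [1, 6, 11, 12, 13, 16, 20, 22, 24, 27]
Union: [1, 4, 6, 7, 9, 11, 12, 13, 15, 16, 20, 21, 22, 24, 27, 28]
|union| = 16

16


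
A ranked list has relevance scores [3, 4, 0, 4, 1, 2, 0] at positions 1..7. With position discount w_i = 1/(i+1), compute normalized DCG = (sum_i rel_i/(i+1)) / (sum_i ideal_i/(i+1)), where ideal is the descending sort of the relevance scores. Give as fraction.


Position discount weights w_i = 1/(i+1) for i=1..7:
Weights = [1/2, 1/3, 1/4, 1/5, 1/6, 1/7, 1/8]
Actual relevance: [3, 4, 0, 4, 1, 2, 0]
DCG = 3/2 + 4/3 + 0/4 + 4/5 + 1/6 + 2/7 + 0/8 = 143/35
Ideal relevance (sorted desc): [4, 4, 3, 2, 1, 0, 0]
Ideal DCG = 4/2 + 4/3 + 3/4 + 2/5 + 1/6 + 0/7 + 0/8 = 93/20
nDCG = DCG / ideal_DCG = 143/35 / 93/20 = 572/651

572/651


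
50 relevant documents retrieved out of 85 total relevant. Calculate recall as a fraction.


Recall = retrieved_relevant / total_relevant
= 50 / 85
= 50 / (50 + 35)
= 10/17

10/17


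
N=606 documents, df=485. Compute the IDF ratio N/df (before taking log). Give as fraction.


IDF ratio = N / df
= 606 / 485
= 606/485

606/485


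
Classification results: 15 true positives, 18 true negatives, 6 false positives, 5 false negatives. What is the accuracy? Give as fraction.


Accuracy = (TP + TN) / (TP + TN + FP + FN)
TP + TN = 15 + 18 = 33
Total = 15 + 18 + 6 + 5 = 44
Accuracy = 33 / 44 = 3/4

3/4


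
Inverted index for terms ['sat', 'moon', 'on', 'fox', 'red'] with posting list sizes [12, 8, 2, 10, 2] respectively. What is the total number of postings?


Summing posting list sizes:
'sat': 12 postings
'moon': 8 postings
'on': 2 postings
'fox': 10 postings
'red': 2 postings
Total = 12 + 8 + 2 + 10 + 2 = 34

34


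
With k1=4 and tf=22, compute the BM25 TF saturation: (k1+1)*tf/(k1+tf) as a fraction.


BM25 TF component = (k1+1)*tf / (k1+tf)
k1 = 4, tf = 22
Numerator = (4+1)*22 = 110
Denominator = 4 + 22 = 26
= 110/26 = 55/13

55/13


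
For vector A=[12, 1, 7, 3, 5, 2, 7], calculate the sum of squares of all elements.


|A|^2 = sum of squared components
A[0]^2 = 12^2 = 144
A[1]^2 = 1^2 = 1
A[2]^2 = 7^2 = 49
A[3]^2 = 3^2 = 9
A[4]^2 = 5^2 = 25
A[5]^2 = 2^2 = 4
A[6]^2 = 7^2 = 49
Sum = 144 + 1 + 49 + 9 + 25 + 4 + 49 = 281

281


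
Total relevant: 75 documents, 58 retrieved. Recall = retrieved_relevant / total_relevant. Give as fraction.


Recall = retrieved_relevant / total_relevant
= 58 / 75
= 58 / (58 + 17)
= 58/75

58/75


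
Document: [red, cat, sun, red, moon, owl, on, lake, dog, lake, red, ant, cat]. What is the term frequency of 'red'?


Document has 13 words
Scanning for 'red':
Found at positions: [0, 3, 10]
Count = 3

3


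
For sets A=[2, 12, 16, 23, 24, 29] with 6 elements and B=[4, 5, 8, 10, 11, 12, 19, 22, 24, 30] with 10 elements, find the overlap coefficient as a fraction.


A intersect B = [12, 24]
|A intersect B| = 2
min(|A|, |B|) = min(6, 10) = 6
Overlap = 2 / 6 = 1/3

1/3


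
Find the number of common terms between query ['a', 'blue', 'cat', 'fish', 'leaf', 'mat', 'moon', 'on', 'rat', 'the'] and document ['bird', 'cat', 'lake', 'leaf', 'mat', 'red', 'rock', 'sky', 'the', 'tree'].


Query terms: ['a', 'blue', 'cat', 'fish', 'leaf', 'mat', 'moon', 'on', 'rat', 'the']
Document terms: ['bird', 'cat', 'lake', 'leaf', 'mat', 'red', 'rock', 'sky', 'the', 'tree']
Common terms: ['cat', 'leaf', 'mat', 'the']
Overlap count = 4

4


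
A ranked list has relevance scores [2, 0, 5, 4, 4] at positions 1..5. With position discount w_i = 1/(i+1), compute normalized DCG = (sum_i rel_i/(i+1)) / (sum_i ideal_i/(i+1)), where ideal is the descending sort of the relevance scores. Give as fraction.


Position discount weights w_i = 1/(i+1) for i=1..5:
Weights = [1/2, 1/3, 1/4, 1/5, 1/6]
Actual relevance: [2, 0, 5, 4, 4]
DCG = 2/2 + 0/3 + 5/4 + 4/5 + 4/6 = 223/60
Ideal relevance (sorted desc): [5, 4, 4, 2, 0]
Ideal DCG = 5/2 + 4/3 + 4/4 + 2/5 + 0/6 = 157/30
nDCG = DCG / ideal_DCG = 223/60 / 157/30 = 223/314

223/314


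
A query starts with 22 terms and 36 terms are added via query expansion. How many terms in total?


Original terms: 22
Expansion terms: 36
Total = 22 + 36 = 58

58


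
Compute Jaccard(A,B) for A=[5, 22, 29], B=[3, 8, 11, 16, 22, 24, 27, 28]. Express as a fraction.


A intersect B = [22]
|A intersect B| = 1
A union B = [3, 5, 8, 11, 16, 22, 24, 27, 28, 29]
|A union B| = 10
Jaccard = 1/10 = 1/10

1/10


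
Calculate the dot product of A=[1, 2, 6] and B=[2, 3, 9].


Dot product = sum of element-wise products
A[0]*B[0] = 1*2 = 2
A[1]*B[1] = 2*3 = 6
A[2]*B[2] = 6*9 = 54
Sum = 2 + 6 + 54 = 62

62


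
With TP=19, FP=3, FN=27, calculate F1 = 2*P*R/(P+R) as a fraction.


F1 = 2 * P * R / (P + R)
P = TP/(TP+FP) = 19/22 = 19/22
R = TP/(TP+FN) = 19/46 = 19/46
2 * P * R = 2 * 19/22 * 19/46 = 361/506
P + R = 19/22 + 19/46 = 323/253
F1 = 361/506 / 323/253 = 19/34

19/34


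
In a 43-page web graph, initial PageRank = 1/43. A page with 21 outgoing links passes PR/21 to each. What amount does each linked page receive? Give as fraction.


Initial PR = 1/43 = 1/43
Outlinks = 21
Contribution per link = PR / outlinks
= 1/43 / 21
= 1/903

1/903


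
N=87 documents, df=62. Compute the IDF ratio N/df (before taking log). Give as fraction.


IDF ratio = N / df
= 87 / 62
= 87/62

87/62


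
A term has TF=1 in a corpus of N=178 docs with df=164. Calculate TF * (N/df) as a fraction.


TF * (N/df)
= 1 * (178/164)
= 1 * 89/82
= 89/82

89/82


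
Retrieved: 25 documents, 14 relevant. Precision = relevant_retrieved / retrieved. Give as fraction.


Precision = relevant_retrieved / total_retrieved
= 14 / 25
= 14 / (14 + 11)
= 14/25

14/25


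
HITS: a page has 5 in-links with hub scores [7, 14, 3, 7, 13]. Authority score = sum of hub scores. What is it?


Authority = sum of hub scores of in-linkers
In-link 1: hub score = 7
In-link 2: hub score = 14
In-link 3: hub score = 3
In-link 4: hub score = 7
In-link 5: hub score = 13
Authority = 7 + 14 + 3 + 7 + 13 = 44

44


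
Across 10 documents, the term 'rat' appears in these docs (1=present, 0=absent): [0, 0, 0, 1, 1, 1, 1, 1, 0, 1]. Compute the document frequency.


Checking each document for 'rat':
Doc 1: absent
Doc 2: absent
Doc 3: absent
Doc 4: present
Doc 5: present
Doc 6: present
Doc 7: present
Doc 8: present
Doc 9: absent
Doc 10: present
df = sum of presences = 0 + 0 + 0 + 1 + 1 + 1 + 1 + 1 + 0 + 1 = 6

6


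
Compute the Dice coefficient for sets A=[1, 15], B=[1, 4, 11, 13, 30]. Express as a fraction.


A intersect B = [1]
|A intersect B| = 1
|A| = 2, |B| = 5
Dice = 2*1 / (2+5)
= 2 / 7 = 2/7

2/7


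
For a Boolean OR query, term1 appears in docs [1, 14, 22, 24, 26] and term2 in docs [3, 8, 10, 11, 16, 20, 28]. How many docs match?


Boolean OR: find union of posting lists
term1 docs: [1, 14, 22, 24, 26]
term2 docs: [3, 8, 10, 11, 16, 20, 28]
Union: [1, 3, 8, 10, 11, 14, 16, 20, 22, 24, 26, 28]
|union| = 12

12


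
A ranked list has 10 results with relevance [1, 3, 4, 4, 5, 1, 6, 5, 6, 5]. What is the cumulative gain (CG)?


Cumulative Gain = sum of relevance scores
Position 1: rel=1, running sum=1
Position 2: rel=3, running sum=4
Position 3: rel=4, running sum=8
Position 4: rel=4, running sum=12
Position 5: rel=5, running sum=17
Position 6: rel=1, running sum=18
Position 7: rel=6, running sum=24
Position 8: rel=5, running sum=29
Position 9: rel=6, running sum=35
Position 10: rel=5, running sum=40
CG = 40

40


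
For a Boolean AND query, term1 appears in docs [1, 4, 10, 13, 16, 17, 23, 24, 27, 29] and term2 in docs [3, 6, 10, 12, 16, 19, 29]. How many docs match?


Boolean AND: find intersection of posting lists
term1 docs: [1, 4, 10, 13, 16, 17, 23, 24, 27, 29]
term2 docs: [3, 6, 10, 12, 16, 19, 29]
Intersection: [10, 16, 29]
|intersection| = 3

3


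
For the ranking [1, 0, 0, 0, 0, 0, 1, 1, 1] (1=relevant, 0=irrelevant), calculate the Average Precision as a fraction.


Computing P@k for each relevant position:
Position 1: relevant, P@1 = 1/1 = 1
Position 2: not relevant
Position 3: not relevant
Position 4: not relevant
Position 5: not relevant
Position 6: not relevant
Position 7: relevant, P@7 = 2/7 = 2/7
Position 8: relevant, P@8 = 3/8 = 3/8
Position 9: relevant, P@9 = 4/9 = 4/9
Sum of P@k = 1 + 2/7 + 3/8 + 4/9 = 1061/504
AP = 1061/504 / 4 = 1061/2016

1061/2016


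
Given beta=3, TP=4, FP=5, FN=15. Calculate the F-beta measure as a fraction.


P = TP/(TP+FP) = 4/9 = 4/9
R = TP/(TP+FN) = 4/19 = 4/19
beta^2 = 3^2 = 9
(1 + beta^2) = 10
Numerator = (1+beta^2)*P*R = 160/171
Denominator = beta^2*P + R = 4 + 4/19 = 80/19
F_beta = 2/9

2/9


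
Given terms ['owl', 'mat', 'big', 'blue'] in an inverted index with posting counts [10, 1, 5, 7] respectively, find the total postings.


Summing posting list sizes:
'owl': 10 postings
'mat': 1 postings
'big': 5 postings
'blue': 7 postings
Total = 10 + 1 + 5 + 7 = 23

23


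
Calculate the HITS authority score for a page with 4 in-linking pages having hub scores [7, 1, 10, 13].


Authority = sum of hub scores of in-linkers
In-link 1: hub score = 7
In-link 2: hub score = 1
In-link 3: hub score = 10
In-link 4: hub score = 13
Authority = 7 + 1 + 10 + 13 = 31

31


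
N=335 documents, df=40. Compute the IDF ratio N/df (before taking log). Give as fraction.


IDF ratio = N / df
= 335 / 40
= 67/8

67/8


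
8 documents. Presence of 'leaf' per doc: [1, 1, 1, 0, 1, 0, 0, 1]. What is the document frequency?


Checking each document for 'leaf':
Doc 1: present
Doc 2: present
Doc 3: present
Doc 4: absent
Doc 5: present
Doc 6: absent
Doc 7: absent
Doc 8: present
df = sum of presences = 1 + 1 + 1 + 0 + 1 + 0 + 0 + 1 = 5

5


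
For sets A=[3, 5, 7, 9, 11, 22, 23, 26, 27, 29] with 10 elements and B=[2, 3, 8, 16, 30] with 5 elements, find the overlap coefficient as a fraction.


A intersect B = [3]
|A intersect B| = 1
min(|A|, |B|) = min(10, 5) = 5
Overlap = 1 / 5 = 1/5

1/5


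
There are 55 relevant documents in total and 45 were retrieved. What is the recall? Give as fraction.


Recall = retrieved_relevant / total_relevant
= 45 / 55
= 45 / (45 + 10)
= 9/11

9/11


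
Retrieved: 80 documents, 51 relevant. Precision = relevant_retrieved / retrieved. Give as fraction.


Precision = relevant_retrieved / total_retrieved
= 51 / 80
= 51 / (51 + 29)
= 51/80

51/80


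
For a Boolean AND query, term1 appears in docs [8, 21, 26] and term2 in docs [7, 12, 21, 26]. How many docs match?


Boolean AND: find intersection of posting lists
term1 docs: [8, 21, 26]
term2 docs: [7, 12, 21, 26]
Intersection: [21, 26]
|intersection| = 2

2


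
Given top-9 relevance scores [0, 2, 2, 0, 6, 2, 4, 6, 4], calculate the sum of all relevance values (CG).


Cumulative Gain = sum of relevance scores
Position 1: rel=0, running sum=0
Position 2: rel=2, running sum=2
Position 3: rel=2, running sum=4
Position 4: rel=0, running sum=4
Position 5: rel=6, running sum=10
Position 6: rel=2, running sum=12
Position 7: rel=4, running sum=16
Position 8: rel=6, running sum=22
Position 9: rel=4, running sum=26
CG = 26

26


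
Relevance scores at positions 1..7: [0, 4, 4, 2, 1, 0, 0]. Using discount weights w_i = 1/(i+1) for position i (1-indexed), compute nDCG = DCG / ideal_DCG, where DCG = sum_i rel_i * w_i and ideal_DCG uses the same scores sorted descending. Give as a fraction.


Position discount weights w_i = 1/(i+1) for i=1..7:
Weights = [1/2, 1/3, 1/4, 1/5, 1/6, 1/7, 1/8]
Actual relevance: [0, 4, 4, 2, 1, 0, 0]
DCG = 0/2 + 4/3 + 4/4 + 2/5 + 1/6 + 0/7 + 0/8 = 29/10
Ideal relevance (sorted desc): [4, 4, 2, 1, 0, 0, 0]
Ideal DCG = 4/2 + 4/3 + 2/4 + 1/5 + 0/6 + 0/7 + 0/8 = 121/30
nDCG = DCG / ideal_DCG = 29/10 / 121/30 = 87/121

87/121


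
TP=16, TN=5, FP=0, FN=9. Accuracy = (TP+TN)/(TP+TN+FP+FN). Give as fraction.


Accuracy = (TP + TN) / (TP + TN + FP + FN)
TP + TN = 16 + 5 = 21
Total = 16 + 5 + 0 + 9 = 30
Accuracy = 21 / 30 = 7/10

7/10


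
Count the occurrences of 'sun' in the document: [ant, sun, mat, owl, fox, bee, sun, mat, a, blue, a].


Document has 11 words
Scanning for 'sun':
Found at positions: [1, 6]
Count = 2

2


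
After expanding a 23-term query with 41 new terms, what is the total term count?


Original terms: 23
Expansion terms: 41
Total = 23 + 41 = 64

64


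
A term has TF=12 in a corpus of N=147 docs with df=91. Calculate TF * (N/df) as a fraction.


TF * (N/df)
= 12 * (147/91)
= 12 * 21/13
= 252/13

252/13


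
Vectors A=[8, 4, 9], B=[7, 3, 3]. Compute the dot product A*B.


Dot product = sum of element-wise products
A[0]*B[0] = 8*7 = 56
A[1]*B[1] = 4*3 = 12
A[2]*B[2] = 9*3 = 27
Sum = 56 + 12 + 27 = 95

95


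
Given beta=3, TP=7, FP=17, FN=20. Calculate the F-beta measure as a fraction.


P = TP/(TP+FP) = 7/24 = 7/24
R = TP/(TP+FN) = 7/27 = 7/27
beta^2 = 3^2 = 9
(1 + beta^2) = 10
Numerator = (1+beta^2)*P*R = 245/324
Denominator = beta^2*P + R = 21/8 + 7/27 = 623/216
F_beta = 70/267

70/267


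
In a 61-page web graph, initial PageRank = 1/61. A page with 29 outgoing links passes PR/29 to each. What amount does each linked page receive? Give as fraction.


Initial PR = 1/61 = 1/61
Outlinks = 29
Contribution per link = PR / outlinks
= 1/61 / 29
= 1/1769

1/1769


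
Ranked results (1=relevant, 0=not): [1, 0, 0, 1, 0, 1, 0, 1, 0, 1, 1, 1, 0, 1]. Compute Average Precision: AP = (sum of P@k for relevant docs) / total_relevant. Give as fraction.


Computing P@k for each relevant position:
Position 1: relevant, P@1 = 1/1 = 1
Position 2: not relevant
Position 3: not relevant
Position 4: relevant, P@4 = 2/4 = 1/2
Position 5: not relevant
Position 6: relevant, P@6 = 3/6 = 1/2
Position 7: not relevant
Position 8: relevant, P@8 = 4/8 = 1/2
Position 9: not relevant
Position 10: relevant, P@10 = 5/10 = 1/2
Position 11: relevant, P@11 = 6/11 = 6/11
Position 12: relevant, P@12 = 7/12 = 7/12
Position 13: not relevant
Position 14: relevant, P@14 = 8/14 = 4/7
Sum of P@k = 1 + 1/2 + 1/2 + 1/2 + 1/2 + 6/11 + 7/12 + 4/7 = 4343/924
AP = 4343/924 / 8 = 4343/7392

4343/7392


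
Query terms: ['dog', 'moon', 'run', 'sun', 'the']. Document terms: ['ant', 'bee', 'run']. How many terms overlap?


Query terms: ['dog', 'moon', 'run', 'sun', 'the']
Document terms: ['ant', 'bee', 'run']
Common terms: ['run']
Overlap count = 1

1


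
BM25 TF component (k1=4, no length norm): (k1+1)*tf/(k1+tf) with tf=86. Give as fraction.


BM25 TF component = (k1+1)*tf / (k1+tf)
k1 = 4, tf = 86
Numerator = (4+1)*86 = 430
Denominator = 4 + 86 = 90
= 430/90 = 43/9

43/9


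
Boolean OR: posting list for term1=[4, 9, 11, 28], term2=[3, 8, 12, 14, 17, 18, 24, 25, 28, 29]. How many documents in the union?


Boolean OR: find union of posting lists
term1 docs: [4, 9, 11, 28]
term2 docs: [3, 8, 12, 14, 17, 18, 24, 25, 28, 29]
Union: [3, 4, 8, 9, 11, 12, 14, 17, 18, 24, 25, 28, 29]
|union| = 13

13


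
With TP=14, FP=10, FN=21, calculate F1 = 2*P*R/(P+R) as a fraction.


F1 = 2 * P * R / (P + R)
P = TP/(TP+FP) = 14/24 = 7/12
R = TP/(TP+FN) = 14/35 = 2/5
2 * P * R = 2 * 7/12 * 2/5 = 7/15
P + R = 7/12 + 2/5 = 59/60
F1 = 7/15 / 59/60 = 28/59

28/59


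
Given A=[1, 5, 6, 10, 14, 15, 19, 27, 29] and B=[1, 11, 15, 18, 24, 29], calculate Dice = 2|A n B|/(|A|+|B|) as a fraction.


A intersect B = [1, 15, 29]
|A intersect B| = 3
|A| = 9, |B| = 6
Dice = 2*3 / (9+6)
= 6 / 15 = 2/5

2/5


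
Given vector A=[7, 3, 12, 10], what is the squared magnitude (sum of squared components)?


|A|^2 = sum of squared components
A[0]^2 = 7^2 = 49
A[1]^2 = 3^2 = 9
A[2]^2 = 12^2 = 144
A[3]^2 = 10^2 = 100
Sum = 49 + 9 + 144 + 100 = 302

302


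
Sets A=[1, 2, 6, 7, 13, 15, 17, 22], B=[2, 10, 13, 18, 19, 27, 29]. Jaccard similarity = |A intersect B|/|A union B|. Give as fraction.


A intersect B = [2, 13]
|A intersect B| = 2
A union B = [1, 2, 6, 7, 10, 13, 15, 17, 18, 19, 22, 27, 29]
|A union B| = 13
Jaccard = 2/13 = 2/13

2/13


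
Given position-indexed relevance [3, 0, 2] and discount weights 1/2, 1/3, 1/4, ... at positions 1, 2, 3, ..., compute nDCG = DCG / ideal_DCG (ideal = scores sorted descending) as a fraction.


Position discount weights w_i = 1/(i+1) for i=1..3:
Weights = [1/2, 1/3, 1/4]
Actual relevance: [3, 0, 2]
DCG = 3/2 + 0/3 + 2/4 = 2
Ideal relevance (sorted desc): [3, 2, 0]
Ideal DCG = 3/2 + 2/3 + 0/4 = 13/6
nDCG = DCG / ideal_DCG = 2 / 13/6 = 12/13

12/13


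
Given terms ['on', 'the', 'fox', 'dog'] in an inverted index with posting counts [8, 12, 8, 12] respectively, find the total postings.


Summing posting list sizes:
'on': 8 postings
'the': 12 postings
'fox': 8 postings
'dog': 12 postings
Total = 8 + 12 + 8 + 12 = 40

40


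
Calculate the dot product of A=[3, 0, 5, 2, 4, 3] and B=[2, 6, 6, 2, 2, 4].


Dot product = sum of element-wise products
A[0]*B[0] = 3*2 = 6
A[1]*B[1] = 0*6 = 0
A[2]*B[2] = 5*6 = 30
A[3]*B[3] = 2*2 = 4
A[4]*B[4] = 4*2 = 8
A[5]*B[5] = 3*4 = 12
Sum = 6 + 0 + 30 + 4 + 8 + 12 = 60

60


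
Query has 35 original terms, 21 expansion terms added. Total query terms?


Original terms: 35
Expansion terms: 21
Total = 35 + 21 = 56

56


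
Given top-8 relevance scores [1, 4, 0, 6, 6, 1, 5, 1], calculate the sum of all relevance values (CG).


Cumulative Gain = sum of relevance scores
Position 1: rel=1, running sum=1
Position 2: rel=4, running sum=5
Position 3: rel=0, running sum=5
Position 4: rel=6, running sum=11
Position 5: rel=6, running sum=17
Position 6: rel=1, running sum=18
Position 7: rel=5, running sum=23
Position 8: rel=1, running sum=24
CG = 24

24


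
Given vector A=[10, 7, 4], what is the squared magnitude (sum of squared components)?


|A|^2 = sum of squared components
A[0]^2 = 10^2 = 100
A[1]^2 = 7^2 = 49
A[2]^2 = 4^2 = 16
Sum = 100 + 49 + 16 = 165

165


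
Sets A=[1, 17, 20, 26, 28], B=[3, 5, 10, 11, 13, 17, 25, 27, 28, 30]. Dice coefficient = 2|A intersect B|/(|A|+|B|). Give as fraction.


A intersect B = [17, 28]
|A intersect B| = 2
|A| = 5, |B| = 10
Dice = 2*2 / (5+10)
= 4 / 15 = 4/15

4/15


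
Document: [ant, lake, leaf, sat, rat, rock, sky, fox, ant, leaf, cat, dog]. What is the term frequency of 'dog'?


Document has 12 words
Scanning for 'dog':
Found at positions: [11]
Count = 1

1


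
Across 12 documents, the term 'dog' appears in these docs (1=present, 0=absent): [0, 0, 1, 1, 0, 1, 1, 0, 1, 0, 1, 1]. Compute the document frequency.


Checking each document for 'dog':
Doc 1: absent
Doc 2: absent
Doc 3: present
Doc 4: present
Doc 5: absent
Doc 6: present
Doc 7: present
Doc 8: absent
Doc 9: present
Doc 10: absent
Doc 11: present
Doc 12: present
df = sum of presences = 0 + 0 + 1 + 1 + 0 + 1 + 1 + 0 + 1 + 0 + 1 + 1 = 7

7


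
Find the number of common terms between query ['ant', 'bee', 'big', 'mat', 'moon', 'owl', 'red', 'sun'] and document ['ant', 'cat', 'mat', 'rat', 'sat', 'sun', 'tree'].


Query terms: ['ant', 'bee', 'big', 'mat', 'moon', 'owl', 'red', 'sun']
Document terms: ['ant', 'cat', 'mat', 'rat', 'sat', 'sun', 'tree']
Common terms: ['ant', 'mat', 'sun']
Overlap count = 3

3


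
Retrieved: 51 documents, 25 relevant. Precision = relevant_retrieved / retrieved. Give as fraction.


Precision = relevant_retrieved / total_retrieved
= 25 / 51
= 25 / (25 + 26)
= 25/51

25/51


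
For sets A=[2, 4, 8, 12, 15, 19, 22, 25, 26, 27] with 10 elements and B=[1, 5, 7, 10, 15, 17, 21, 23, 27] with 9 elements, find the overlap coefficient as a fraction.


A intersect B = [15, 27]
|A intersect B| = 2
min(|A|, |B|) = min(10, 9) = 9
Overlap = 2 / 9 = 2/9

2/9


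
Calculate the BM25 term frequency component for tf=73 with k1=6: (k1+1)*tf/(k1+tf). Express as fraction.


BM25 TF component = (k1+1)*tf / (k1+tf)
k1 = 6, tf = 73
Numerator = (6+1)*73 = 511
Denominator = 6 + 73 = 79
= 511/79 = 511/79

511/79


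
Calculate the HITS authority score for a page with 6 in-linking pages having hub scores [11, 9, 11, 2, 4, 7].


Authority = sum of hub scores of in-linkers
In-link 1: hub score = 11
In-link 2: hub score = 9
In-link 3: hub score = 11
In-link 4: hub score = 2
In-link 5: hub score = 4
In-link 6: hub score = 7
Authority = 11 + 9 + 11 + 2 + 4 + 7 = 44

44


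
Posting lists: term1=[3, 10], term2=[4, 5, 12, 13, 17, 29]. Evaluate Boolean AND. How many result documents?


Boolean AND: find intersection of posting lists
term1 docs: [3, 10]
term2 docs: [4, 5, 12, 13, 17, 29]
Intersection: []
|intersection| = 0

0


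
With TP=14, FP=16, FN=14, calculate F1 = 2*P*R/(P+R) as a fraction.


F1 = 2 * P * R / (P + R)
P = TP/(TP+FP) = 14/30 = 7/15
R = TP/(TP+FN) = 14/28 = 1/2
2 * P * R = 2 * 7/15 * 1/2 = 7/15
P + R = 7/15 + 1/2 = 29/30
F1 = 7/15 / 29/30 = 14/29

14/29


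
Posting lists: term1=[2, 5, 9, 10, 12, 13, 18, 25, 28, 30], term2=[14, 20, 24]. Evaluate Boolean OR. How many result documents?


Boolean OR: find union of posting lists
term1 docs: [2, 5, 9, 10, 12, 13, 18, 25, 28, 30]
term2 docs: [14, 20, 24]
Union: [2, 5, 9, 10, 12, 13, 14, 18, 20, 24, 25, 28, 30]
|union| = 13

13


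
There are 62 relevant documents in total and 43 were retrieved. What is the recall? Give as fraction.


Recall = retrieved_relevant / total_relevant
= 43 / 62
= 43 / (43 + 19)
= 43/62

43/62


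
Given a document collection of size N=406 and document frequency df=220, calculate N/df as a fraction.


IDF ratio = N / df
= 406 / 220
= 203/110

203/110


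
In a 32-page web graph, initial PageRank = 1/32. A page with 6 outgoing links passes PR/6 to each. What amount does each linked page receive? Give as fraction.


Initial PR = 1/32 = 1/32
Outlinks = 6
Contribution per link = PR / outlinks
= 1/32 / 6
= 1/192

1/192


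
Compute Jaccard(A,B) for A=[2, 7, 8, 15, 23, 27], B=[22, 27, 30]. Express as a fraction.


A intersect B = [27]
|A intersect B| = 1
A union B = [2, 7, 8, 15, 22, 23, 27, 30]
|A union B| = 8
Jaccard = 1/8 = 1/8

1/8


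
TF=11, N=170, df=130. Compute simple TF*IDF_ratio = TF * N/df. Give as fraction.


TF * (N/df)
= 11 * (170/130)
= 11 * 17/13
= 187/13

187/13


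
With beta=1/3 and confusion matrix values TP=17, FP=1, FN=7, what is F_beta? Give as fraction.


P = TP/(TP+FP) = 17/18 = 17/18
R = TP/(TP+FN) = 17/24 = 17/24
beta^2 = 1/3^2 = 1/9
(1 + beta^2) = 10/9
Numerator = (1+beta^2)*P*R = 1445/1944
Denominator = beta^2*P + R = 17/162 + 17/24 = 527/648
F_beta = 85/93

85/93


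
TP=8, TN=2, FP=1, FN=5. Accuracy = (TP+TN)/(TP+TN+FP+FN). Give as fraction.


Accuracy = (TP + TN) / (TP + TN + FP + FN)
TP + TN = 8 + 2 = 10
Total = 8 + 2 + 1 + 5 = 16
Accuracy = 10 / 16 = 5/8

5/8


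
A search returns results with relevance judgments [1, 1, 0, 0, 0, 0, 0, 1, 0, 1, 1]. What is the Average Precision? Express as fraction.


Computing P@k for each relevant position:
Position 1: relevant, P@1 = 1/1 = 1
Position 2: relevant, P@2 = 2/2 = 1
Position 3: not relevant
Position 4: not relevant
Position 5: not relevant
Position 6: not relevant
Position 7: not relevant
Position 8: relevant, P@8 = 3/8 = 3/8
Position 9: not relevant
Position 10: relevant, P@10 = 4/10 = 2/5
Position 11: relevant, P@11 = 5/11 = 5/11
Sum of P@k = 1 + 1 + 3/8 + 2/5 + 5/11 = 1421/440
AP = 1421/440 / 5 = 1421/2200

1421/2200


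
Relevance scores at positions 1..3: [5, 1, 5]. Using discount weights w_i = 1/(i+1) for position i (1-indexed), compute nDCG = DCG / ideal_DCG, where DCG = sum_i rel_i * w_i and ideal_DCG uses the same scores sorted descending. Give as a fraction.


Position discount weights w_i = 1/(i+1) for i=1..3:
Weights = [1/2, 1/3, 1/4]
Actual relevance: [5, 1, 5]
DCG = 5/2 + 1/3 + 5/4 = 49/12
Ideal relevance (sorted desc): [5, 5, 1]
Ideal DCG = 5/2 + 5/3 + 1/4 = 53/12
nDCG = DCG / ideal_DCG = 49/12 / 53/12 = 49/53

49/53


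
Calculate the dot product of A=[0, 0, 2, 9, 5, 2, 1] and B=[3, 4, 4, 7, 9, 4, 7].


Dot product = sum of element-wise products
A[0]*B[0] = 0*3 = 0
A[1]*B[1] = 0*4 = 0
A[2]*B[2] = 2*4 = 8
A[3]*B[3] = 9*7 = 63
A[4]*B[4] = 5*9 = 45
A[5]*B[5] = 2*4 = 8
A[6]*B[6] = 1*7 = 7
Sum = 0 + 0 + 8 + 63 + 45 + 8 + 7 = 131

131


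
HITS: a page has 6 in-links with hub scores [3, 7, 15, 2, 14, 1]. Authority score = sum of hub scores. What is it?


Authority = sum of hub scores of in-linkers
In-link 1: hub score = 3
In-link 2: hub score = 7
In-link 3: hub score = 15
In-link 4: hub score = 2
In-link 5: hub score = 14
In-link 6: hub score = 1
Authority = 3 + 7 + 15 + 2 + 14 + 1 = 42

42


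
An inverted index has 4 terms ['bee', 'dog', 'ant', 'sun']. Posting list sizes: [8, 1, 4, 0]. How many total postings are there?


Summing posting list sizes:
'bee': 8 postings
'dog': 1 postings
'ant': 4 postings
'sun': 0 postings
Total = 8 + 1 + 4 + 0 = 13

13


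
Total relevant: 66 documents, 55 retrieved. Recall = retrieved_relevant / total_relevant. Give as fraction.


Recall = retrieved_relevant / total_relevant
= 55 / 66
= 55 / (55 + 11)
= 5/6

5/6


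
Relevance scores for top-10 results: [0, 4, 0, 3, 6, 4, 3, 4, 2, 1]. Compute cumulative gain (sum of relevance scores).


Cumulative Gain = sum of relevance scores
Position 1: rel=0, running sum=0
Position 2: rel=4, running sum=4
Position 3: rel=0, running sum=4
Position 4: rel=3, running sum=7
Position 5: rel=6, running sum=13
Position 6: rel=4, running sum=17
Position 7: rel=3, running sum=20
Position 8: rel=4, running sum=24
Position 9: rel=2, running sum=26
Position 10: rel=1, running sum=27
CG = 27

27
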